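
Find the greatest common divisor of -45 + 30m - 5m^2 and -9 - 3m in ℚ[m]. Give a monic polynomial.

Repeated division with remainder:
  -5m^2 + 30m - 45 = ((5/3)m - 15)(-3m - 9) + (-180)
  -3m - 9 = ((1/60)m + 1/20)(-180) + (0)
The last nonzero remainder is the constant -180, so the polynomials are coprime and gcd = 1.

1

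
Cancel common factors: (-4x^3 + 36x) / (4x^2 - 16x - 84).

(-x^2 + 3x)/(x - 7)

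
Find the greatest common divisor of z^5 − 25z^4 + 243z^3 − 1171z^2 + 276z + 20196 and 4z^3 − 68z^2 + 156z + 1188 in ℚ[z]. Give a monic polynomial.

z^3 − 17z^2 + 39z + 297

By polynomial division,
  z^5 − 25z^4 + 243z^3 − 1171z^2 + 276z + 20196 = ((1/4)z^2 − 2z + 17)(4z^3 − 68z^2 + 156z + 1188) + (0)
Last nonzero remainder: 4z^3 − 68z^2 + 156z + 1188. Dividing through by 4 gives the monic gcd z^3 − 17z^2 + 39z + 297.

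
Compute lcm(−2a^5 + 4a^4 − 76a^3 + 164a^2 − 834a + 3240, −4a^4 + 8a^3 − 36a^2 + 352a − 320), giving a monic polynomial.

Apply the Euclidean algorithm:
  −2a^5 + 4a^4 − 76a^3 + 164a^2 − 834a + 3240 = ((1/2)a)(−4a^4 + 8a^3 − 36a^2 + 352a − 320) + (−58a^3 − 12a^2 − 674a + 3240)
  −4a^4 + 8a^3 − 36a^2 + 352a − 320 = ((2/29)a − 128/841)(−58a^3 − 12a^2 − 674a + 3240) + ((7280/841)a^2 + (21840/841)a + 145600/841)
  −58a^3 − 12a^2 − 674a + 3240 = (−(24389/3640)a + 68121/3640)((7280/841)a^2 + (21840/841)a + 145600/841) + (0)
Last nonzero remainder: (7280/841)a^2 + (21840/841)a + 145600/841. Dividing through by 7280/841 gives the monic gcd a^2 + 3a + 20.
Then lcm(f, g) = f·g / gcd(f, g); expanding and making the result monic gives the answer.

a^7 − 7a^6 + 52a^5 − 280a^4 + 979a^3 − 4033a^2 + 9768a − 6480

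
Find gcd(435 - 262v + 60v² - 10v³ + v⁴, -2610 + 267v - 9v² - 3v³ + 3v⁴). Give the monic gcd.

-145 + 39v - 7v² + v³

Repeated division with remainder:
  v⁴ - 10v³ + 60v² - 262v + 435 = (1/3)(3v⁴ - 3v³ - 9v² + 267v - 2610) + (-9v³ + 63v² - 351v + 1305)
  3v⁴ - 3v³ - 9v² + 267v - 2610 = (-(1/3)v - 2)(-9v³ + 63v² - 351v + 1305) + (0)
Last nonzero remainder: -9v³ + 63v² - 351v + 1305. Dividing through by -9 gives the monic gcd v³ - 7v² + 39v - 145.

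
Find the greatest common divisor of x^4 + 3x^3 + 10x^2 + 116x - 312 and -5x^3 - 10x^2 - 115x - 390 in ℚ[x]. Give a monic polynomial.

x^2 - x + 26

By polynomial division,
  x^4 + 3x^3 + 10x^2 + 116x - 312 = (-(1/5)x - 1/5)(-5x^3 - 10x^2 - 115x - 390) + (-15x^2 + 15x - 390)
  -5x^3 - 10x^2 - 115x - 390 = ((1/3)x + 1)(-15x^2 + 15x - 390) + (0)
Last nonzero remainder: -15x^2 + 15x - 390. Dividing through by -15 gives the monic gcd x^2 - x + 26.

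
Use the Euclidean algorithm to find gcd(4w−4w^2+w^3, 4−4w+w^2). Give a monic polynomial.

Apply the Euclidean algorithm:
  w^3−4w^2+4w = (w)(w^2−4w+4) + (0)
The last nonzero remainder w^2−4w+4 is already monic.

4−4w+w^2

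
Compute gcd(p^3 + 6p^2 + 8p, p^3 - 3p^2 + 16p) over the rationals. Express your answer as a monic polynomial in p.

p

By polynomial division,
  p^3 + 6p^2 + 8p = (p^3 - 3p^2 + 16p) + (9p^2 - 8p)
  p^3 - 3p^2 + 16p = ((1/9)p - 19/81)(9p^2 - 8p) + ((1144/81)p)
  9p^2 - 8p = ((729/1144)p - 81/143)((1144/81)p) + (0)
Last nonzero remainder: (1144/81)p. Dividing through by 1144/81 gives the monic gcd p.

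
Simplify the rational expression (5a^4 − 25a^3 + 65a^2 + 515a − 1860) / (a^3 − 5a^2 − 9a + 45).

(5a^3 − 10a^2 + 35a + 620)/(a^2 − 2a − 15)

By polynomial division,
  5a^4 − 25a^3 + 65a^2 + 515a − 1860 = (5a)(a^3 − 5a^2 − 9a + 45) + (110a^2 + 290a − 1860)
  a^3 − 5a^2 − 9a + 45 = ((1/110)a − 42/605)(110a^2 + 290a − 1860) + ((3393/121)a − 10179/121)
  110a^2 + 290a − 1860 = ((13310/3393)a + 75020/3393)((3393/121)a − 10179/121) + (0)
Last nonzero remainder: (3393/121)a − 10179/121. Dividing through by 3393/121 gives the monic gcd a − 3.
Cancel a − 3 from numerator and denominator to get the reduced form.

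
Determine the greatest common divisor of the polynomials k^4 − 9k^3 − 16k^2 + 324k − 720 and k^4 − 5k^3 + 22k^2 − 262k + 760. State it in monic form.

Apply the Euclidean algorithm:
  k^4 − 9k^3 − 16k^2 + 324k − 720 = (k^4 − 5k^3 + 22k^2 − 262k + 760) + (−4k^3 − 38k^2 + 586k − 1480)
  k^4 − 5k^3 + 22k^2 − 262k + 760 = (−(1/4)k + 29/8)(−4k^3 − 38k^2 + 586k − 1480) + ((1225/4)k^2 − (11025/4)k + 6125)
  −4k^3 − 38k^2 + 586k − 1480 = (−(16/1225)k − 296/1225)((1225/4)k^2 − (11025/4)k + 6125) + (0)
Last nonzero remainder: (1225/4)k^2 − (11025/4)k + 6125. Dividing through by 1225/4 gives the monic gcd k^2 − 9k + 20.

k^2 − 9k + 20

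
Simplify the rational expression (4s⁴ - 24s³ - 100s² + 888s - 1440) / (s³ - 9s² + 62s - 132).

Apply the Euclidean algorithm:
  4s⁴ - 24s³ - 100s² + 888s - 1440 = (4s + 12)(s³ - 9s² + 62s - 132) + (-240s² + 672s + 144)
  s³ - 9s² + 62s - 132 = (-(1/240)s + 31/1200)(-240s² + 672s + 144) + ((1131/25)s - 3393/25)
  -240s² + 672s + 144 = (-(2000/377)s - 400/377)((1131/25)s - 3393/25) + (0)
Last nonzero remainder: (1131/25)s - 3393/25. Dividing through by 1131/25 gives the monic gcd s - 3.
Cancel s - 3 from numerator and denominator to get the reduced form.

(4s³ - 12s² - 136s + 480)/(s² - 6s + 44)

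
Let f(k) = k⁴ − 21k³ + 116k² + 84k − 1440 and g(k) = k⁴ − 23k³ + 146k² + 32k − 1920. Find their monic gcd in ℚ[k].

k³ − 15k² + 26k + 240

Apply the Euclidean algorithm:
  k⁴ − 21k³ + 116k² + 84k − 1440 = (k⁴ − 23k³ + 146k² + 32k − 1920) + (2k³ − 30k² + 52k + 480)
  k⁴ − 23k³ + 146k² + 32k − 1920 = ((1/2)k − 4)(2k³ − 30k² + 52k + 480) + (0)
Last nonzero remainder: 2k³ − 30k² + 52k + 480. Dividing through by 2 gives the monic gcd k³ − 15k² + 26k + 240.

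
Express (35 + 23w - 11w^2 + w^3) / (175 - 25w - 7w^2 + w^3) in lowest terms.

Euclidean algorithm in ℚ[w]:
  w^3 - 11w^2 + 23w + 35 = (w^3 - 7w^2 - 25w + 175) + (-4w^2 + 48w - 140)
  w^3 - 7w^2 - 25w + 175 = (-(1/4)w - 5/4)(-4w^2 + 48w - 140) + (0)
Last nonzero remainder: -4w^2 + 48w - 140. Dividing through by -4 gives the monic gcd w^2 - 12w + 35.
Cancel w^2 - 12w + 35 from numerator and denominator to get the reduced form.

(1 + w)/(5 + w)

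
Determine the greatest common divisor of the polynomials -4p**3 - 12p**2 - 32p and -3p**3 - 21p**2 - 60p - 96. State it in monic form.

p**2 + 3p + 8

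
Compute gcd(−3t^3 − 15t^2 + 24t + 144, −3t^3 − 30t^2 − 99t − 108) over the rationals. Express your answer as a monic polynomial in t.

Apply the Euclidean algorithm:
  −3t^3 − 15t^2 + 24t + 144 = (−3t^3 − 30t^2 − 99t − 108) + (15t^2 + 123t + 252)
  −3t^3 − 30t^2 − 99t − 108 = (−(1/5)t − 9/25)(15t^2 + 123t + 252) + (−(108/25)t − 432/25)
  15t^2 + 123t + 252 = (−(125/36)t − 175/12)(−(108/25)t − 432/25) + (0)
Last nonzero remainder: −(108/25)t − 432/25. Dividing through by −108/25 gives the monic gcd t + 4.

t + 4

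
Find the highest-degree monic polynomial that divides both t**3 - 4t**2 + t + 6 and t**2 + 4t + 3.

Repeated division with remainder:
  t**3 - 4t**2 + t + 6 = (t - 8)(t**2 + 4t + 3) + (30t + 30)
  t**2 + 4t + 3 = ((1/30)t + 1/10)(30t + 30) + (0)
Last nonzero remainder: 30t + 30. Dividing through by 30 gives the monic gcd t + 1.

t + 1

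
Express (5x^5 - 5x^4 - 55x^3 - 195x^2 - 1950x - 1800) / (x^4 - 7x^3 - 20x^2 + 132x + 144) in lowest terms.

(5x^2 + 75)/(x - 6)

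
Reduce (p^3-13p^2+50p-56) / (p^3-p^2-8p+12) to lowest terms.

(p^2-11p+28)/(p^2+p-6)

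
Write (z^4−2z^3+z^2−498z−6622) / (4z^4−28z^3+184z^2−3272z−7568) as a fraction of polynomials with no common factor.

Euclidean algorithm in ℚ[z]:
  z^4−2z^3+z^2−498z−6622 = (1/4)(4z^4−28z^3+184z^2−3272z−7568) + (5z^3−45z^2+320z−4730)
  4z^4−28z^3+184z^2−3272z−7568 = ((4/5)z+8/5)(5z^3−45z^2+320z−4730) + (0)
Last nonzero remainder: 5z^3−45z^2+320z−4730. Dividing through by 5 gives the monic gcd z^3−9z^2+64z−946.
Cancel z^3−9z^2+64z−946 from numerator and denominator to get the reduced form.

(z+7)/(4z+8)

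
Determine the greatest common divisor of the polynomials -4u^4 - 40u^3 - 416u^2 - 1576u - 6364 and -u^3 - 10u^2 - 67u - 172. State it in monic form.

u^2 + 6u + 43

Euclidean algorithm in ℚ[u]:
  -4u^4 - 40u^3 - 416u^2 - 1576u - 6364 = (4u)(-u^3 - 10u^2 - 67u - 172) + (-148u^2 - 888u - 6364)
  -u^3 - 10u^2 - 67u - 172 = ((1/148)u + 1/37)(-148u^2 - 888u - 6364) + (0)
Last nonzero remainder: -148u^2 - 888u - 6364. Dividing through by -148 gives the monic gcd u^2 + 6u + 43.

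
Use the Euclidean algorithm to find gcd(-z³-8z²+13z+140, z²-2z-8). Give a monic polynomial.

z-4

Euclidean algorithm in ℚ[z]:
  -z³-8z²+13z+140 = (-z-10)(z²-2z-8) + (-15z+60)
  z²-2z-8 = (-(1/15)z-2/15)(-15z+60) + (0)
Last nonzero remainder: -15z+60. Dividing through by -15 gives the monic gcd z-4.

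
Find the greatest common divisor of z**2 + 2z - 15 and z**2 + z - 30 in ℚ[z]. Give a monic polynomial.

Euclidean algorithm in ℚ[z]:
  z**2 + 2z - 15 = (z**2 + z - 30) + (z + 15)
  z**2 + z - 30 = (z - 14)(z + 15) + (180)
  z + 15 = ((1/180)z + 1/12)(180) + (0)
The last nonzero remainder is the constant 180, so the polynomials are coprime and gcd = 1.

1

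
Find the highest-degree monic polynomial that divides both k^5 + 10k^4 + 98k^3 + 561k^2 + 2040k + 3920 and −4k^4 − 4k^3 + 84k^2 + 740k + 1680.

Euclidean algorithm in ℚ[k]:
  k^5 + 10k^4 + 98k^3 + 561k^2 + 2040k + 3920 = (−(1/4)k − 9/4)(−4k^4 − 4k^3 + 84k^2 + 740k + 1680) + (110k^3 + 935k^2 + 4125k + 7700)
  −4k^4 − 4k^3 + 84k^2 + 740k + 1680 = (−(2/55)k + 3/11)(110k^3 + 935k^2 + 4125k + 7700) + (−21k^2 − 105k − 420)
  110k^3 + 935k^2 + 4125k + 7700 = (−(110/21)k − 55/3)(−21k^2 − 105k − 420) + (0)
Last nonzero remainder: −21k^2 − 105k − 420. Dividing through by −21 gives the monic gcd k^2 + 5k + 20.

k^2 + 5k + 20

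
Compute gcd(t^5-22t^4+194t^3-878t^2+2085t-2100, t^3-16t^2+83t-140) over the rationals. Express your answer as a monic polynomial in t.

t^3-16t^2+83t-140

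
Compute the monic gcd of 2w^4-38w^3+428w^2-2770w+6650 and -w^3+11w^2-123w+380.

w^2-7w+95

Apply the Euclidean algorithm:
  2w^4-38w^3+428w^2-2770w+6650 = (-2w+16)(-w^3+11w^2-123w+380) + (6w^2-42w+570)
  -w^3+11w^2-123w+380 = (-(1/6)w+2/3)(6w^2-42w+570) + (0)
Last nonzero remainder: 6w^2-42w+570. Dividing through by 6 gives the monic gcd w^2-7w+95.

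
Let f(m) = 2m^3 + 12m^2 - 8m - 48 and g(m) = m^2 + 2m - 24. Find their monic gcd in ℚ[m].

m + 6

Repeated division with remainder:
  2m^3 + 12m^2 - 8m - 48 = (2m + 8)(m^2 + 2m - 24) + (24m + 144)
  m^2 + 2m - 24 = ((1/24)m - 1/6)(24m + 144) + (0)
Last nonzero remainder: 24m + 144. Dividing through by 24 gives the monic gcd m + 6.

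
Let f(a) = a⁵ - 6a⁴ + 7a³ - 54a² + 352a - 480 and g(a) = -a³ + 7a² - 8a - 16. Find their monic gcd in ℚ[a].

By polynomial division,
  a⁵ - 6a⁴ + 7a³ - 54a² + 352a - 480 = (-a² - a - 6)(-a³ + 7a² - 8a - 16) + (-36a² + 288a - 576)
  -a³ + 7a² - 8a - 16 = ((1/36)a + 1/36)(-36a² + 288a - 576) + (0)
Last nonzero remainder: -36a² + 288a - 576. Dividing through by -36 gives the monic gcd a² - 8a + 16.

a² - 8a + 16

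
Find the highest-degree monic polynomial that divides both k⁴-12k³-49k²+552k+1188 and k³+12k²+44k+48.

By polynomial division,
  k⁴-12k³-49k²+552k+1188 = (k-24)(k³+12k²+44k+48) + (195k²+1560k+2340)
  k³+12k²+44k+48 = ((1/195)k+4/195)(195k²+1560k+2340) + (0)
Last nonzero remainder: 195k²+1560k+2340. Dividing through by 195 gives the monic gcd k²+8k+12.

k²+8k+12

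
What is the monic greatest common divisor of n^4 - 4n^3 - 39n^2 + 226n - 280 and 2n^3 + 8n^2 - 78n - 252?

By polynomial division,
  n^4 - 4n^3 - 39n^2 + 226n - 280 = ((1/2)n - 4)(2n^3 + 8n^2 - 78n - 252) + (32n^2 + 40n - 1288)
  2n^3 + 8n^2 - 78n - 252 = ((1/16)n + 11/64)(32n^2 + 40n - 1288) + (-(35/8)n - 245/8)
  32n^2 + 40n - 1288 = (-(256/35)n + 1472/35)(-(35/8)n - 245/8) + (0)
Last nonzero remainder: -(35/8)n - 245/8. Dividing through by -35/8 gives the monic gcd n + 7.

n + 7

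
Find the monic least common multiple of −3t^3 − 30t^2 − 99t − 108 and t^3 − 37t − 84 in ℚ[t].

t^4 + 3t^3 − 37t^2 − 195t − 252

Repeated division with remainder:
  −3t^3 − 30t^2 − 99t − 108 = (−3)(t^3 − 37t − 84) + (−30t^2 − 210t − 360)
  t^3 − 37t − 84 = (−(1/30)t + 7/30)(−30t^2 − 210t − 360) + (0)
Last nonzero remainder: −30t^2 − 210t − 360. Dividing through by −30 gives the monic gcd t^2 + 7t + 12.
Then lcm(f, g) = f·g / gcd(f, g); expanding and making the result monic gives the answer.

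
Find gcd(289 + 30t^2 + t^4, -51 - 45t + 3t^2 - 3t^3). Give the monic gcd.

17 - 2t + t^2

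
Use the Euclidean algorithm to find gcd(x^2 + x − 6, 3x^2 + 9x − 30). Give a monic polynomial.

x − 2

Apply the Euclidean algorithm:
  x^2 + x − 6 = (1/3)(3x^2 + 9x − 30) + (−2x + 4)
  3x^2 + 9x − 30 = (−(3/2)x − 15/2)(−2x + 4) + (0)
Last nonzero remainder: −2x + 4. Dividing through by −2 gives the monic gcd x − 2.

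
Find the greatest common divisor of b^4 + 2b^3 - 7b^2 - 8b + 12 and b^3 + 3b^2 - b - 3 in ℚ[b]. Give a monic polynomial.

b^2 + 2b - 3

Repeated division with remainder:
  b^4 + 2b^3 - 7b^2 - 8b + 12 = (b - 1)(b^3 + 3b^2 - b - 3) + (-3b^2 - 6b + 9)
  b^3 + 3b^2 - b - 3 = (-(1/3)b - 1/3)(-3b^2 - 6b + 9) + (0)
Last nonzero remainder: -3b^2 - 6b + 9. Dividing through by -3 gives the monic gcd b^2 + 2b - 3.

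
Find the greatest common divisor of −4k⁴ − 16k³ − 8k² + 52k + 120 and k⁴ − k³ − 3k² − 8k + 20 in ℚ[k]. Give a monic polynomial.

Repeated division with remainder:
  −4k⁴ − 16k³ − 8k² + 52k + 120 = (−4)(k⁴ − k³ − 3k² − 8k + 20) + (−20k³ − 20k² + 20k + 200)
  k⁴ − k³ − 3k² − 8k + 20 = (−(1/20)k + 1/10)(−20k³ − 20k² + 20k + 200) + (0)
Last nonzero remainder: −20k³ − 20k² + 20k + 200. Dividing through by −20 gives the monic gcd k³ + k² − k − 10.

k³ + k² − k − 10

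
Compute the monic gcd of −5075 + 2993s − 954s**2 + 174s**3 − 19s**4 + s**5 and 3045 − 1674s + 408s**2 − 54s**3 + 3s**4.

Apply the Euclidean algorithm:
  s**5 − 19s**4 + 174s**3 − 954s**2 + 2993s − 5075 = ((1/3)s − 1/3)(3s**4 − 54s**3 + 408s**2 − 1674s + 3045) + (20s**3 − 260s**2 + 1420s − 4060)
  3s**4 − 54s**3 + 408s**2 − 1674s + 3045 = ((3/20)s − 3/4)(20s**3 − 260s**2 + 1420s − 4060) + (0)
Last nonzero remainder: 20s**3 − 260s**2 + 1420s − 4060. Dividing through by 20 gives the monic gcd s**3 − 13s**2 + 71s − 203.

−203 + 71s − 13s**2 + s**3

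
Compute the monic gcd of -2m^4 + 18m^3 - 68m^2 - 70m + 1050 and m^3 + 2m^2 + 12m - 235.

m - 5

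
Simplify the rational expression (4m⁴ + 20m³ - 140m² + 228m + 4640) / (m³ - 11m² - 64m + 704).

Apply the Euclidean algorithm:
  4m⁴ + 20m³ - 140m² + 228m + 4640 = (4m + 64)(m³ - 11m² - 64m + 704) + (820m² + 1508m - 40416)
  m³ - 11m² - 64m + 704 = ((1/820)m - 658/42025)(820m² + 1508m - 40416) + ((373984/42025)m + 2991872/42025)
  820m² + 1508m - 40416 = ((8615125/93496)m - 53077575/93496)((373984/42025)m + 2991872/42025) + (0)
Last nonzero remainder: (373984/42025)m + 2991872/42025. Dividing through by 373984/42025 gives the monic gcd m + 8.
Cancel m + 8 from numerator and denominator to get the reduced form.

(4m³ - 12m² - 44m + 580)/(m² - 19m + 88)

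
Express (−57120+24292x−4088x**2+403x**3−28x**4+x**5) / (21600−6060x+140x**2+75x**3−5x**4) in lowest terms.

Apply the Euclidean algorithm:
  x**5−28x**4+403x**3−4088x**2+24292x−57120 = (−(1/5)x+13/5)(−5x**4+75x**3+140x**2−6060x+21600) + (236x**3−5664x**2+44368x−113280)
  −5x**4+75x**3+140x**2−6060x+21600 = (−(5/236)x−45/236)(236x**3−5664x**2+44368x−113280) + (0)
Last nonzero remainder: 236x**3−5664x**2+44368x−113280. Dividing through by 236 gives the monic gcd x**3−24x**2+188x−480.
Cancel x**3−24x**2+188x−480 from numerator and denominator to get the reduced form.

(−119+4x−x**2)/(45+5x)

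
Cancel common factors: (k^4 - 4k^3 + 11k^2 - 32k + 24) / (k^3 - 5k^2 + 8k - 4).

Euclidean algorithm in ℚ[k]:
  k^4 - 4k^3 + 11k^2 - 32k + 24 = (k + 1)(k^3 - 5k^2 + 8k - 4) + (8k^2 - 36k + 28)
  k^3 - 5k^2 + 8k - 4 = ((1/8)k - 1/16)(8k^2 - 36k + 28) + ((9/4)k - 9/4)
  8k^2 - 36k + 28 = ((32/9)k - 112/9)((9/4)k - 9/4) + (0)
Last nonzero remainder: (9/4)k - 9/4. Dividing through by 9/4 gives the monic gcd k - 1.
Cancel k - 1 from numerator and denominator to get the reduced form.

(k^3 - 3k^2 + 8k - 24)/(k^2 - 4k + 4)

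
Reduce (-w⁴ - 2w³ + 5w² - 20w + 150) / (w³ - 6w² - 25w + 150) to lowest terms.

Euclidean algorithm in ℚ[w]:
  -w⁴ - 2w³ + 5w² - 20w + 150 = (-w - 8)(w³ - 6w² - 25w + 150) + (-68w² - 70w + 1350)
  w³ - 6w² - 25w + 150 = (-(1/68)w + 239/2312)(-68w² - 70w + 1350) + ((2415/1156)w + 12075/1156)
  -68w² - 70w + 1350 = (-(78608/2415)w + 20808/161)((2415/1156)w + 12075/1156) + (0)
Last nonzero remainder: (2415/1156)w + 12075/1156. Dividing through by 2415/1156 gives the monic gcd w + 5.
Cancel w + 5 from numerator and denominator to get the reduced form.

(-w³ + 3w² - 10w + 30)/(w² - 11w + 30)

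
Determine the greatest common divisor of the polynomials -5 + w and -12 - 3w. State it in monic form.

1

Apply the Euclidean algorithm:
  w - 5 = (-1/3)(-3w - 12) + (-9)
  -3w - 12 = ((1/3)w + 4/3)(-9) + (0)
The last nonzero remainder is the constant -9, so the polynomials are coprime and gcd = 1.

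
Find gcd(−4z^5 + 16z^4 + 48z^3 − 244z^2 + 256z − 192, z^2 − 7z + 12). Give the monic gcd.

z^2 − 7z + 12

Repeated division with remainder:
  −4z^5 + 16z^4 + 48z^3 − 244z^2 + 256z − 192 = (−4z^3 − 12z^2 + 12z − 16)(z^2 − 7z + 12) + (0)
The last nonzero remainder z^2 − 7z + 12 is already monic.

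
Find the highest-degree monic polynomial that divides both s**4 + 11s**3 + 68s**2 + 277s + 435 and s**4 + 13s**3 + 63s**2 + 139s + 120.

s**2 + 8s + 15

Apply the Euclidean algorithm:
  s**4 + 11s**3 + 68s**2 + 277s + 435 = (s**4 + 13s**3 + 63s**2 + 139s + 120) + (-2s**3 + 5s**2 + 138s + 315)
  s**4 + 13s**3 + 63s**2 + 139s + 120 = (-(1/2)s - 31/4)(-2s**3 + 5s**2 + 138s + 315) + ((683/4)s**2 + 1366s + 10245/4)
  -2s**3 + 5s**2 + 138s + 315 = (-(8/683)s + 84/683)((683/4)s**2 + 1366s + 10245/4) + (0)
Last nonzero remainder: (683/4)s**2 + 1366s + 10245/4. Dividing through by 683/4 gives the monic gcd s**2 + 8s + 15.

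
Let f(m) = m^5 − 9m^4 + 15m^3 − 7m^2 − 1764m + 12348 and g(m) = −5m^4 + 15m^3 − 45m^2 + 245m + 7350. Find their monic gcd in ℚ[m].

m^3 − 8m^2 + 49m − 294

Repeated division with remainder:
  m^5 − 9m^4 + 15m^3 − 7m^2 − 1764m + 12348 = (−(1/5)m + 6/5)(−5m^4 + 15m^3 − 45m^2 + 245m + 7350) + (−12m^3 + 96m^2 − 588m + 3528)
  −5m^4 + 15m^3 − 45m^2 + 245m + 7350 = ((5/12)m + 25/12)(−12m^3 + 96m^2 − 588m + 3528) + (0)
Last nonzero remainder: −12m^3 + 96m^2 − 588m + 3528. Dividing through by −12 gives the monic gcd m^3 − 8m^2 + 49m − 294.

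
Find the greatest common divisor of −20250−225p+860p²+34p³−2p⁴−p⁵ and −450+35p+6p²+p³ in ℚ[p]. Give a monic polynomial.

−450+35p+6p²+p³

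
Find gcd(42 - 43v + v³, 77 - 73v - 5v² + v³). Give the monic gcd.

-7 + 6v + v²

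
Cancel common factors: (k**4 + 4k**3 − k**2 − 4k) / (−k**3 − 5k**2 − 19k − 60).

Apply the Euclidean algorithm:
  k**4 + 4k**3 − k**2 − 4k = (−k + 1)(−k**3 − 5k**2 − 19k − 60) + (−15k**2 − 45k + 60)
  −k**3 − 5k**2 − 19k − 60 = ((1/15)k + 2/15)(−15k**2 − 45k + 60) + (−17k − 68)
  −15k**2 − 45k + 60 = ((15/17)k − 15/17)(−17k − 68) + (0)
Last nonzero remainder: −17k − 68. Dividing through by −17 gives the monic gcd k + 4.
Cancel k + 4 from numerator and denominator to get the reduced form.

(−k**3 + k)/(k**2 + k + 15)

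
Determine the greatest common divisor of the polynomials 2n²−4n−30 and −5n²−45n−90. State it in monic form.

Euclidean algorithm in ℚ[n]:
  2n²−4n−30 = (−2/5)(−5n²−45n−90) + (−22n−66)
  −5n²−45n−90 = ((5/22)n+15/11)(−22n−66) + (0)
Last nonzero remainder: −22n−66. Dividing through by −22 gives the monic gcd n+3.

n+3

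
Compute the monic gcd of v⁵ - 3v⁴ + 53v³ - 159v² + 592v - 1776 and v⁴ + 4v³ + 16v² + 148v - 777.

v³ - 3v² + 37v - 111

Repeated division with remainder:
  v⁵ - 3v⁴ + 53v³ - 159v² + 592v - 1776 = (v - 7)(v⁴ + 4v³ + 16v² + 148v - 777) + (65v³ - 195v² + 2405v - 7215)
  v⁴ + 4v³ + 16v² + 148v - 777 = ((1/65)v + 7/65)(65v³ - 195v² + 2405v - 7215) + (0)
Last nonzero remainder: 65v³ - 195v² + 2405v - 7215. Dividing through by 65 gives the monic gcd v³ - 3v² + 37v - 111.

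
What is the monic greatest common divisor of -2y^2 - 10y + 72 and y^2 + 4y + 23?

By polynomial division,
  -2y^2 - 10y + 72 = (-2)(y^2 + 4y + 23) + (-2y + 118)
  y^2 + 4y + 23 = (-(1/2)y - 63/2)(-2y + 118) + (3740)
  -2y + 118 = (-(1/1870)y + 59/1870)(3740) + (0)
The last nonzero remainder is the constant 3740, so the polynomials are coprime and gcd = 1.

1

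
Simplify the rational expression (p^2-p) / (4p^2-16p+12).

Euclidean algorithm in ℚ[p]:
  p^2-p = (1/4)(4p^2-16p+12) + (3p-3)
  4p^2-16p+12 = ((4/3)p-4)(3p-3) + (0)
Last nonzero remainder: 3p-3. Dividing through by 3 gives the monic gcd p-1.
Cancel p-1 from numerator and denominator to get the reduced form.

(p)/(4p-12)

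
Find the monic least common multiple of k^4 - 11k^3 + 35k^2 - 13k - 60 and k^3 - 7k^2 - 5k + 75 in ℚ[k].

k^6 - 13k^5 + 42k^4 + 82k^3 - 559k^2 + 315k + 900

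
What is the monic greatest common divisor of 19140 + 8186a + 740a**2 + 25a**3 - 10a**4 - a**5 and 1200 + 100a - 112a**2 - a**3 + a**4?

-30 - 7a + a**2

By polynomial division,
  -a**5 - 10a**4 + 25a**3 + 740a**2 + 8186a + 19140 = (-a - 11)(a**4 - a**3 - 112a**2 + 100a + 1200) + (-98a**3 - 392a**2 + 10486a + 32340)
  a**4 - a**3 - 112a**2 + 100a + 1200 = (-(1/98)a + 5/98)(-98a**3 - 392a**2 + 10486a + 32340) + (15a**2 - 105a - 450)
  -98a**3 - 392a**2 + 10486a + 32340 = (-(98/15)a - 1078/15)(15a**2 - 105a - 450) + (0)
Last nonzero remainder: 15a**2 - 105a - 450. Dividing through by 15 gives the monic gcd a**2 - 7a - 30.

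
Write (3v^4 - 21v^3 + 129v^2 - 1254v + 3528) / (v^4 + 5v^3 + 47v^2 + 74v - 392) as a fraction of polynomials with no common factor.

Repeated division with remainder:
  3v^4 - 21v^3 + 129v^2 - 1254v + 3528 = (3)(v^4 + 5v^3 + 47v^2 + 74v - 392) + (-36v^3 - 12v^2 - 1476v + 4704)
  v^4 + 5v^3 + 47v^2 + 74v - 392 = (-(1/36)v - 7/54)(-36v^3 - 12v^2 - 1476v + 4704) + ((40/9)v^2 + (40/3)v + 1960/9)
  -36v^3 - 12v^2 - 1476v + 4704 = (-(81/10)v + 108/5)((40/9)v^2 + (40/3)v + 1960/9) + (0)
Last nonzero remainder: (40/9)v^2 + (40/3)v + 1960/9. Dividing through by 40/9 gives the monic gcd v^2 + 3v + 49.
Cancel v^2 + 3v + 49 from numerator and denominator to get the reduced form.

(3v^2 - 30v + 72)/(v^2 + 2v - 8)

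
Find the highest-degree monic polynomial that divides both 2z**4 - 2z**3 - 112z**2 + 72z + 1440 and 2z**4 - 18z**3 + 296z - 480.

z**3 - 7z**2 - 14z + 120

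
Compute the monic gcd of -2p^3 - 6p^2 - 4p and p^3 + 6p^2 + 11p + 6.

Repeated division with remainder:
  -2p^3 - 6p^2 - 4p = (-2)(p^3 + 6p^2 + 11p + 6) + (6p^2 + 18p + 12)
  p^3 + 6p^2 + 11p + 6 = ((1/6)p + 1/2)(6p^2 + 18p + 12) + (0)
Last nonzero remainder: 6p^2 + 18p + 12. Dividing through by 6 gives the monic gcd p^2 + 3p + 2.

p^2 + 3p + 2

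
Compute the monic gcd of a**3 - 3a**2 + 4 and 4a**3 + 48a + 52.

a + 1

Repeated division with remainder:
  a**3 - 3a**2 + 4 = (1/4)(4a**3 + 48a + 52) + (-3a**2 - 12a - 9)
  4a**3 + 48a + 52 = (-(4/3)a + 16/3)(-3a**2 - 12a - 9) + (100a + 100)
  -3a**2 - 12a - 9 = (-(3/100)a - 9/100)(100a + 100) + (0)
Last nonzero remainder: 100a + 100. Dividing through by 100 gives the monic gcd a + 1.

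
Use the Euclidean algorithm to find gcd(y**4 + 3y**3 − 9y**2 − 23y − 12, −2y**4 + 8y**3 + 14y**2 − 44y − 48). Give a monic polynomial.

Apply the Euclidean algorithm:
  y**4 + 3y**3 − 9y**2 − 23y − 12 = (−1/2)(−2y**4 + 8y**3 + 14y**2 − 44y − 48) + (7y**3 − 2y**2 − 45y − 36)
  −2y**4 + 8y**3 + 14y**2 − 44y − 48 = (−(2/7)y + 52/49)(7y**3 − 2y**2 − 45y − 36) + ((160/49)y**2 − (320/49)y − 480/49)
  7y**3 − 2y**2 − 45y − 36 = ((343/160)y + 147/40)((160/49)y**2 − (320/49)y − 480/49) + (0)
Last nonzero remainder: (160/49)y**2 − (320/49)y − 480/49. Dividing through by 160/49 gives the monic gcd y**2 − 2y − 3.

y**2 − 2y − 3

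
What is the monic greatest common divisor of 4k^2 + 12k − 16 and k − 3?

Repeated division with remainder:
  4k^2 + 12k − 16 = (4k + 24)(k − 3) + (56)
  k − 3 = ((1/56)k − 3/56)(56) + (0)
The last nonzero remainder is the constant 56, so the polynomials are coprime and gcd = 1.

1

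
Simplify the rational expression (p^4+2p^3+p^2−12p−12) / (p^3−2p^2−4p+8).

By polynomial division,
  p^4+2p^3+p^2−12p−12 = (p+4)(p^3−2p^2−4p+8) + (13p^2−4p−44)
  p^3−2p^2−4p+8 = ((1/13)p−22/169)(13p^2−4p−44) + (−(192/169)p+384/169)
  13p^2−4p−44 = (−(2197/192)p−1859/96)(−(192/169)p+384/169) + (0)
Last nonzero remainder: −(192/169)p+384/169. Dividing through by −192/169 gives the monic gcd p−2.
Cancel p−2 from numerator and denominator to get the reduced form.

(p^3+4p^2+9p+6)/(p^2−4)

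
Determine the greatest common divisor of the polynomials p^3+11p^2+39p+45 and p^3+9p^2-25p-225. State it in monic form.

Repeated division with remainder:
  p^3+11p^2+39p+45 = (p^3+9p^2-25p-225) + (2p^2+64p+270)
  p^3+9p^2-25p-225 = ((1/2)p-23/2)(2p^2+64p+270) + (576p+2880)
  2p^2+64p+270 = ((1/288)p+3/32)(576p+2880) + (0)
Last nonzero remainder: 576p+2880. Dividing through by 576 gives the monic gcd p+5.

p+5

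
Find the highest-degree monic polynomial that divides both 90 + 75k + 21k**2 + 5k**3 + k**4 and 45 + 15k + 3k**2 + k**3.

45 + 15k + 3k**2 + k**3

Repeated division with remainder:
  k**4 + 5k**3 + 21k**2 + 75k + 90 = (k + 2)(k**3 + 3k**2 + 15k + 45) + (0)
The last nonzero remainder k**3 + 3k**2 + 15k + 45 is already monic.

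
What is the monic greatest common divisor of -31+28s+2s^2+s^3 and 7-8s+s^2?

-1+s

Repeated division with remainder:
  s^3+2s^2+28s-31 = (s+10)(s^2-8s+7) + (101s-101)
  s^2-8s+7 = ((1/101)s-7/101)(101s-101) + (0)
Last nonzero remainder: 101s-101. Dividing through by 101 gives the monic gcd s-1.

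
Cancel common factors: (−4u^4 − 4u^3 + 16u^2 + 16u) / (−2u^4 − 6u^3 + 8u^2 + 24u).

Repeated division with remainder:
  −4u^4 − 4u^3 + 16u^2 + 16u = (2)(−2u^4 − 6u^3 + 8u^2 + 24u) + (8u^3 − 32u)
  −2u^4 − 6u^3 + 8u^2 + 24u = (−(1/4)u − 3/4)(8u^3 − 32u) + (0)
Last nonzero remainder: 8u^3 − 32u. Dividing through by 8 gives the monic gcd u^3 − 4u.
Cancel u^3 − 4u from numerator and denominator to get the reduced form.

(2u + 2)/(u + 3)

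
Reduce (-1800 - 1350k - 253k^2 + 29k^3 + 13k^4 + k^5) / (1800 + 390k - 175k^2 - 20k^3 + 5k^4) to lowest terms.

Euclidean algorithm in ℚ[k]:
  k^5 + 13k^4 + 29k^3 - 253k^2 - 1350k - 1800 = ((1/5)k + 17/5)(5k^4 - 20k^3 - 175k^2 + 390k + 1800) + (132k^3 + 264k^2 - 3036k - 7920)
  5k^4 - 20k^3 - 175k^2 + 390k + 1800 = ((5/132)k - 5/22)(132k^3 + 264k^2 - 3036k - 7920) + (0)
Last nonzero remainder: 132k^3 + 264k^2 - 3036k - 7920. Dividing through by 132 gives the monic gcd k^3 + 2k^2 - 23k - 60.
Cancel k^3 + 2k^2 - 23k - 60 from numerator and denominator to get the reduced form.

(30 + 11k + k^2)/(-30 + 5k)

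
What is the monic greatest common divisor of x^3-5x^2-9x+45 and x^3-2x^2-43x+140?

x-5

Apply the Euclidean algorithm:
  x^3-5x^2-9x+45 = (x^3-2x^2-43x+140) + (-3x^2+34x-95)
  x^3-2x^2-43x+140 = (-(1/3)x-28/9)(-3x^2+34x-95) + ((280/9)x-1400/9)
  -3x^2+34x-95 = (-(27/280)x+171/280)((280/9)x-1400/9) + (0)
Last nonzero remainder: (280/9)x-1400/9. Dividing through by 280/9 gives the monic gcd x-5.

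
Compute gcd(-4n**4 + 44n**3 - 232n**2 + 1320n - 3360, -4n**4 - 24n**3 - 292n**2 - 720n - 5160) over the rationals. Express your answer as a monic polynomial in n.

Apply the Euclidean algorithm:
  -4n**4 + 44n**3 - 232n**2 + 1320n - 3360 = (-4n**4 - 24n**3 - 292n**2 - 720n - 5160) + (68n**3 + 60n**2 + 2040n + 1800)
  -4n**4 - 24n**3 - 292n**2 - 720n - 5160 = (-(1/17)n - 87/289)(68n**3 + 60n**2 + 2040n + 1800) + (-(44488/289)n**2 - 1334640/289)
  68n**3 + 60n**2 + 2040n + 1800 = (-(4913/11122)n - 4335/11122)(-(44488/289)n**2 - 1334640/289) + (0)
Last nonzero remainder: -(44488/289)n**2 - 1334640/289. Dividing through by -44488/289 gives the monic gcd n**2 + 30.

n**2 + 30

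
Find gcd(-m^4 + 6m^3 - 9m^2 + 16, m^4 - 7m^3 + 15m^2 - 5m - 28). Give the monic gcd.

Apply the Euclidean algorithm:
  -m^4 + 6m^3 - 9m^2 + 16 = (-1)(m^4 - 7m^3 + 15m^2 - 5m - 28) + (-m^3 + 6m^2 - 5m - 12)
  m^4 - 7m^3 + 15m^2 - 5m - 28 = (-m + 1)(-m^3 + 6m^2 - 5m - 12) + (4m^2 - 12m - 16)
  -m^3 + 6m^2 - 5m - 12 = (-(1/4)m + 3/4)(4m^2 - 12m - 16) + (0)
Last nonzero remainder: 4m^2 - 12m - 16. Dividing through by 4 gives the monic gcd m^2 - 3m - 4.

m^2 - 3m - 4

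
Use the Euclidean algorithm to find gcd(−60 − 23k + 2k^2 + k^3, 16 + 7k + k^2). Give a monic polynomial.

By polynomial division,
  k^3 + 2k^2 − 23k − 60 = (k − 5)(k^2 + 7k + 16) + (−4k + 20)
  k^2 + 7k + 16 = (−(1/4)k − 3)(−4k + 20) + (76)
  −4k + 20 = (−(1/19)k + 5/19)(76) + (0)
The last nonzero remainder is the constant 76, so the polynomials are coprime and gcd = 1.

1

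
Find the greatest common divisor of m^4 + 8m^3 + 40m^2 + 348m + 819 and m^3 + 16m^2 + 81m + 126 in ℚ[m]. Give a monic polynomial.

Euclidean algorithm in ℚ[m]:
  m^4 + 8m^3 + 40m^2 + 348m + 819 = (m − 8)(m^3 + 16m^2 + 81m + 126) + (87m^2 + 870m + 1827)
  m^3 + 16m^2 + 81m + 126 = ((1/87)m + 2/29)(87m^2 + 870m + 1827) + (0)
Last nonzero remainder: 87m^2 + 870m + 1827. Dividing through by 87 gives the monic gcd m^2 + 10m + 21.

m^2 + 10m + 21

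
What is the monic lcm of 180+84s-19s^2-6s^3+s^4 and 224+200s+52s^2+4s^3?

By polynomial division,
  s^4-6s^3-19s^2+84s+180 = ((1/4)s-19/4)(4s^3+52s^2+200s+224) + (178s^2+978s+1244)
  4s^3+52s^2+200s+224 = ((2/89)s+1336/7921)(178s^2+978s+1244) + ((56160/7921)s+112320/7921)
  178s^2+978s+1244 = ((704969/28080)s+2463431/28080)((56160/7921)s+112320/7921) + (0)
Last nonzero remainder: (56160/7921)s+112320/7921. Dividing through by 56160/7921 gives the monic gcd s+2.
Then lcm(f, g) = f·g / gcd(f, g); expanding and making the result monic gives the answer.

5040+4332s+572s^2-293s^3-57s^4+5s^5+s^6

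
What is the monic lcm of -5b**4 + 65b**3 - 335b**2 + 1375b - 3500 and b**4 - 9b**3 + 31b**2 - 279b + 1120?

Apply the Euclidean algorithm:
  -5b**4 + 65b**3 - 335b**2 + 1375b - 3500 = (-5)(b**4 - 9b**3 + 31b**2 - 279b + 1120) + (20b**3 - 180b**2 - 20b + 2100)
  b**4 - 9b**3 + 31b**2 - 279b + 1120 = ((1/20)b)(20b**3 - 180b**2 - 20b + 2100) + (32b**2 - 384b + 1120)
  20b**3 - 180b**2 - 20b + 2100 = ((5/8)b + 15/8)(32b**2 - 384b + 1120) + (0)
Last nonzero remainder: 32b**2 - 384b + 1120. Dividing through by 32 gives the monic gcd b**2 - 12b + 35.
Then lcm(f, g) = f·g / gcd(f, g); expanding and making the result monic gives the answer.

b**6 - 10b**5 + 60b**4 - 490b**3 + 2019b**2 - 6700b + 22400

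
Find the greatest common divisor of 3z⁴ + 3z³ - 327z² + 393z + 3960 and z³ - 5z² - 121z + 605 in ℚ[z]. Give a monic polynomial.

Repeated division with remainder:
  3z⁴ + 3z³ - 327z² + 393z + 3960 = (3z + 18)(z³ - 5z² - 121z + 605) + (126z² + 756z - 6930)
  z³ - 5z² - 121z + 605 = ((1/126)z - 11/126)(126z² + 756z - 6930) + (0)
Last nonzero remainder: 126z² + 756z - 6930. Dividing through by 126 gives the monic gcd z² + 6z - 55.

z² + 6z - 55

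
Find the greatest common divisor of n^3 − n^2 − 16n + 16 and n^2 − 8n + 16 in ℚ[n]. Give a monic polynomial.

n − 4

Apply the Euclidean algorithm:
  n^3 − n^2 − 16n + 16 = (n + 7)(n^2 − 8n + 16) + (24n − 96)
  n^2 − 8n + 16 = ((1/24)n − 1/6)(24n − 96) + (0)
Last nonzero remainder: 24n − 96. Dividing through by 24 gives the monic gcd n − 4.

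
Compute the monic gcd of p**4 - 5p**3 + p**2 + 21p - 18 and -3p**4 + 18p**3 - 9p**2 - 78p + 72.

p**3 - 2p**2 - 5p + 6

Repeated division with remainder:
  p**4 - 5p**3 + p**2 + 21p - 18 = (-1/3)(-3p**4 + 18p**3 - 9p**2 - 78p + 72) + (p**3 - 2p**2 - 5p + 6)
  -3p**4 + 18p**3 - 9p**2 - 78p + 72 = (-3p + 12)(p**3 - 2p**2 - 5p + 6) + (0)
The last nonzero remainder p**3 - 2p**2 - 5p + 6 is already monic.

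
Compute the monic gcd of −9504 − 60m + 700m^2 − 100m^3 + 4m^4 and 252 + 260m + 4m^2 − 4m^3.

−9 + m

Apply the Euclidean algorithm:
  4m^4 − 100m^3 + 700m^2 − 60m − 9504 = (−m + 24)(−4m^3 + 4m^2 + 260m + 252) + (864m^2 − 6048m − 15552)
  −4m^3 + 4m^2 + 260m + 252 = (−(1/216)m − 1/36)(864m^2 − 6048m − 15552) + (20m − 180)
  864m^2 − 6048m − 15552 = ((216/5)m + 432/5)(20m − 180) + (0)
Last nonzero remainder: 20m − 180. Dividing through by 20 gives the monic gcd m − 9.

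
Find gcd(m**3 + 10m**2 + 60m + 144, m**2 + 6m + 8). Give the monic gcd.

Euclidean algorithm in ℚ[m]:
  m**3 + 10m**2 + 60m + 144 = (m + 4)(m**2 + 6m + 8) + (28m + 112)
  m**2 + 6m + 8 = ((1/28)m + 1/14)(28m + 112) + (0)
Last nonzero remainder: 28m + 112. Dividing through by 28 gives the monic gcd m + 4.

m + 4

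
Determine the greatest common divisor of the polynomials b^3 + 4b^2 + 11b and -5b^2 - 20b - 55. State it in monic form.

b^2 + 4b + 11

By polynomial division,
  b^3 + 4b^2 + 11b = (-(1/5)b)(-5b^2 - 20b - 55) + (0)
Last nonzero remainder: -5b^2 - 20b - 55. Dividing through by -5 gives the monic gcd b^2 + 4b + 11.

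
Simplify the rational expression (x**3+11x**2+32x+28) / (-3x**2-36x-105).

Euclidean algorithm in ℚ[x]:
  x**3+11x**2+32x+28 = (-(1/3)x+1/3)(-3x**2-36x-105) + (9x+63)
  -3x**2-36x-105 = (-(1/3)x-5/3)(9x+63) + (0)
Last nonzero remainder: 9x+63. Dividing through by 9 gives the monic gcd x+7.
Cancel x+7 from numerator and denominator to get the reduced form.

(-x**2-4x-4)/(3x+15)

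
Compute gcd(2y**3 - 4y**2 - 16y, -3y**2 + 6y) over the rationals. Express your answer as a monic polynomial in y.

y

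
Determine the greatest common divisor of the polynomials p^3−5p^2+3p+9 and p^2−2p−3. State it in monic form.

p^2−2p−3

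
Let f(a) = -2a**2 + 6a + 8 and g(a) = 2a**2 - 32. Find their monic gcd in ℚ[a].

Apply the Euclidean algorithm:
  -2a**2 + 6a + 8 = (-1)(2a**2 - 32) + (6a - 24)
  2a**2 - 32 = ((1/3)a + 4/3)(6a - 24) + (0)
Last nonzero remainder: 6a - 24. Dividing through by 6 gives the monic gcd a - 4.

a - 4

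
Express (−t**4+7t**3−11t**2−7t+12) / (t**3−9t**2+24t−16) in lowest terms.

(−t**2+2t+3)/(t−4)

Repeated division with remainder:
  −t**4+7t**3−11t**2−7t+12 = (−t−2)(t**3−9t**2+24t−16) + (−5t**2+25t−20)
  t**3−9t**2+24t−16 = (−(1/5)t+4/5)(−5t**2+25t−20) + (0)
Last nonzero remainder: −5t**2+25t−20. Dividing through by −5 gives the monic gcd t**2−5t+4.
Cancel t**2−5t+4 from numerator and denominator to get the reduced form.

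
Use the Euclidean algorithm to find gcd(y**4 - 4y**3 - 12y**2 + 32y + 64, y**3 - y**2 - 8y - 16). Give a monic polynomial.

y - 4

Euclidean algorithm in ℚ[y]:
  y**4 - 4y**3 - 12y**2 + 32y + 64 = (y - 3)(y**3 - y**2 - 8y - 16) + (-7y**2 + 24y + 16)
  y**3 - y**2 - 8y - 16 = (-(1/7)y - 17/49)(-7y**2 + 24y + 16) + ((128/49)y - 512/49)
  -7y**2 + 24y + 16 = (-(343/128)y - 49/32)((128/49)y - 512/49) + (0)
Last nonzero remainder: (128/49)y - 512/49. Dividing through by 128/49 gives the monic gcd y - 4.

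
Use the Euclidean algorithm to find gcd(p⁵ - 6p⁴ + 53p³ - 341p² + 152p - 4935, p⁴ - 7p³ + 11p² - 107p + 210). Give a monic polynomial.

p³ - 5p² + p - 105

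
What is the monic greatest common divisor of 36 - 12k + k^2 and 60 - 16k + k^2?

-6 + k

Repeated division with remainder:
  k^2 - 12k + 36 = (k^2 - 16k + 60) + (4k - 24)
  k^2 - 16k + 60 = ((1/4)k - 5/2)(4k - 24) + (0)
Last nonzero remainder: 4k - 24. Dividing through by 4 gives the monic gcd k - 6.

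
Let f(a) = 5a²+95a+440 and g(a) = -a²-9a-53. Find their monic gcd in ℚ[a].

Euclidean algorithm in ℚ[a]:
  5a²+95a+440 = (-5)(-a²-9a-53) + (50a+175)
  -a²-9a-53 = (-(1/50)a-11/100)(50a+175) + (-135/4)
  50a+175 = (-(40/27)a-140/27)(-135/4) + (0)
The last nonzero remainder is the constant -135/4, so the polynomials are coprime and gcd = 1.

1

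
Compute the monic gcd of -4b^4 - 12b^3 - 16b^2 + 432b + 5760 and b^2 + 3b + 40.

Repeated division with remainder:
  -4b^4 - 12b^3 - 16b^2 + 432b + 5760 = (-4b^2 + 144)(b^2 + 3b + 40) + (0)
The last nonzero remainder b^2 + 3b + 40 is already monic.

b^2 + 3b + 40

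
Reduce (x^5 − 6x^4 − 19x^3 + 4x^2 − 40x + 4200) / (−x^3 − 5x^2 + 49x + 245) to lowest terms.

(−x^3 + 4x^2 − 8x + 120)/(x + 7)

Apply the Euclidean algorithm:
  x^5 − 6x^4 − 19x^3 + 4x^2 − 40x + 4200 = (−x^2 + 11x − 85)(−x^3 − 5x^2 + 49x + 245) + (−715x^2 + 1430x + 25025)
  −x^3 − 5x^2 + 49x + 245 = ((1/715)x + 7/715)(−715x^2 + 1430x + 25025) + (0)
Last nonzero remainder: −715x^2 + 1430x + 25025. Dividing through by −715 gives the monic gcd x^2 − 2x − 35.
Cancel x^2 − 2x − 35 from numerator and denominator to get the reduced form.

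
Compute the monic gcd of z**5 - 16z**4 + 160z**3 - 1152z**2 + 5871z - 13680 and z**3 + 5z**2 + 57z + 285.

z**2 + 57

Euclidean algorithm in ℚ[z]:
  z**5 - 16z**4 + 160z**3 - 1152z**2 + 5871z - 13680 = (z**2 - 21z + 208)(z**3 + 5z**2 + 57z + 285) + (-1280z**2 - 72960)
  z**3 + 5z**2 + 57z + 285 = (-(1/1280)z - 1/256)(-1280z**2 - 72960) + (0)
Last nonzero remainder: -1280z**2 - 72960. Dividing through by -1280 gives the monic gcd z**2 + 57.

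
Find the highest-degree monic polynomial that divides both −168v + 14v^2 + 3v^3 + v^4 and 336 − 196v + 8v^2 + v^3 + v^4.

Euclidean algorithm in ℚ[v]:
  v^4 + 3v^3 + 14v^2 − 168v = (v^4 + v^3 + 8v^2 − 196v + 336) + (2v^3 + 6v^2 + 28v − 336)
  v^4 + v^3 + 8v^2 − 196v + 336 = ((1/2)v − 1)(2v^3 + 6v^2 + 28v − 336) + (0)
Last nonzero remainder: 2v^3 + 6v^2 + 28v − 336. Dividing through by 2 gives the monic gcd v^3 + 3v^2 + 14v − 168.

−168 + 14v + 3v^2 + v^3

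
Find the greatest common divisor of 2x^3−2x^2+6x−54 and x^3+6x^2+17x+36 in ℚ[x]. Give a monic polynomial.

x^2+2x+9

Repeated division with remainder:
  2x^3−2x^2+6x−54 = (2)(x^3+6x^2+17x+36) + (−14x^2−28x−126)
  x^3+6x^2+17x+36 = (−(1/14)x−2/7)(−14x^2−28x−126) + (0)
Last nonzero remainder: −14x^2−28x−126. Dividing through by −14 gives the monic gcd x^2+2x+9.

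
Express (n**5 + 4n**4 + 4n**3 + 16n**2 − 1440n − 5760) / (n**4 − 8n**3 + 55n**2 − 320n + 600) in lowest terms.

By polynomial division,
  n**5 + 4n**4 + 4n**3 + 16n**2 − 1440n − 5760 = (n + 12)(n**4 − 8n**3 + 55n**2 − 320n + 600) + (45n**3 − 324n**2 + 1800n − 12960)
  n**4 − 8n**3 + 55n**2 − 320n + 600 = ((1/45)n − 4/225)(45n**3 − 324n**2 + 1800n − 12960) + ((231/25)n**2 + 1848/5)
  45n**3 − 324n**2 + 1800n − 12960 = ((375/77)n − 2700/77)((231/25)n**2 + 1848/5) + (0)
Last nonzero remainder: (231/25)n**2 + 1848/5. Dividing through by 231/25 gives the monic gcd n**2 + 40.
Cancel n**2 + 40 from numerator and denominator to get the reduced form.

(n**3 + 4n**2 − 36n − 144)/(n**2 − 8n + 15)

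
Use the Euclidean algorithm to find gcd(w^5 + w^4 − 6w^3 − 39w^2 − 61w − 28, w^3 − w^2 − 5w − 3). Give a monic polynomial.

w^2 + 2w + 1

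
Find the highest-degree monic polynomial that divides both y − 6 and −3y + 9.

Euclidean algorithm in ℚ[y]:
  y − 6 = (−1/3)(−3y + 9) + (−3)
  −3y + 9 = (y − 3)(−3) + (0)
The last nonzero remainder is the constant −3, so the polynomials are coprime and gcd = 1.

1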